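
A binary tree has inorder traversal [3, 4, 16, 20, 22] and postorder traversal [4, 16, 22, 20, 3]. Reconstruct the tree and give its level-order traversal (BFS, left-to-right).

Inorder:   [3, 4, 16, 20, 22]
Postorder: [4, 16, 22, 20, 3]
Algorithm: postorder visits root last, so walk postorder right-to-left;
each value is the root of the current inorder slice — split it at that
value, recurse on the right subtree first, then the left.
Recursive splits:
  root=3; inorder splits into left=[], right=[4, 16, 20, 22]
  root=20; inorder splits into left=[4, 16], right=[22]
  root=22; inorder splits into left=[], right=[]
  root=16; inorder splits into left=[4], right=[]
  root=4; inorder splits into left=[], right=[]
Reconstructed level-order: [3, 20, 16, 22, 4]


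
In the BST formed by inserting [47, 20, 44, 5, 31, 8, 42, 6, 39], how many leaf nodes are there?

Tree built from: [47, 20, 44, 5, 31, 8, 42, 6, 39]
Tree (level-order array): [47, 20, None, 5, 44, None, 8, 31, None, 6, None, None, 42, None, None, 39]
Rule: A leaf has 0 children.
Per-node child counts:
  node 47: 1 child(ren)
  node 20: 2 child(ren)
  node 5: 1 child(ren)
  node 8: 1 child(ren)
  node 6: 0 child(ren)
  node 44: 1 child(ren)
  node 31: 1 child(ren)
  node 42: 1 child(ren)
  node 39: 0 child(ren)
Matching nodes: [6, 39]
Count of leaf nodes: 2


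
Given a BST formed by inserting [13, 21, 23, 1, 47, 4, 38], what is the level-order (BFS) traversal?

Tree insertion order: [13, 21, 23, 1, 47, 4, 38]
Tree (level-order array): [13, 1, 21, None, 4, None, 23, None, None, None, 47, 38]
BFS from the root, enqueuing left then right child of each popped node:
  queue [13] -> pop 13, enqueue [1, 21], visited so far: [13]
  queue [1, 21] -> pop 1, enqueue [4], visited so far: [13, 1]
  queue [21, 4] -> pop 21, enqueue [23], visited so far: [13, 1, 21]
  queue [4, 23] -> pop 4, enqueue [none], visited so far: [13, 1, 21, 4]
  queue [23] -> pop 23, enqueue [47], visited so far: [13, 1, 21, 4, 23]
  queue [47] -> pop 47, enqueue [38], visited so far: [13, 1, 21, 4, 23, 47]
  queue [38] -> pop 38, enqueue [none], visited so far: [13, 1, 21, 4, 23, 47, 38]
Result: [13, 1, 21, 4, 23, 47, 38]


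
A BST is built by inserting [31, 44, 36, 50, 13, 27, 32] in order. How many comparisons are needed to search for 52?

Search path for 52: 31 -> 44 -> 50
Found: False
Comparisons: 3


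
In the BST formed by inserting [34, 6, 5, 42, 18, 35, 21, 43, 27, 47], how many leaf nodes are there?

Tree built from: [34, 6, 5, 42, 18, 35, 21, 43, 27, 47]
Tree (level-order array): [34, 6, 42, 5, 18, 35, 43, None, None, None, 21, None, None, None, 47, None, 27]
Rule: A leaf has 0 children.
Per-node child counts:
  node 34: 2 child(ren)
  node 6: 2 child(ren)
  node 5: 0 child(ren)
  node 18: 1 child(ren)
  node 21: 1 child(ren)
  node 27: 0 child(ren)
  node 42: 2 child(ren)
  node 35: 0 child(ren)
  node 43: 1 child(ren)
  node 47: 0 child(ren)
Matching nodes: [5, 27, 35, 47]
Count of leaf nodes: 4


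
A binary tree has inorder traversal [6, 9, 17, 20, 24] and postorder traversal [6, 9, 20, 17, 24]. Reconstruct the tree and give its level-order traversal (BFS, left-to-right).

Inorder:   [6, 9, 17, 20, 24]
Postorder: [6, 9, 20, 17, 24]
Algorithm: postorder visits root last, so walk postorder right-to-left;
each value is the root of the current inorder slice — split it at that
value, recurse on the right subtree first, then the left.
Recursive splits:
  root=24; inorder splits into left=[6, 9, 17, 20], right=[]
  root=17; inorder splits into left=[6, 9], right=[20]
  root=20; inorder splits into left=[], right=[]
  root=9; inorder splits into left=[6], right=[]
  root=6; inorder splits into left=[], right=[]
Reconstructed level-order: [24, 17, 9, 20, 6]


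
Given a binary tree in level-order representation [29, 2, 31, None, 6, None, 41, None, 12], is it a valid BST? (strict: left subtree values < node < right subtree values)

Level-order array: [29, 2, 31, None, 6, None, 41, None, 12]
Validate using subtree bounds (lo, hi): at each node, require lo < value < hi,
then recurse left with hi=value and right with lo=value.
Preorder trace (stopping at first violation):
  at node 29 with bounds (-inf, +inf): OK
  at node 2 with bounds (-inf, 29): OK
  at node 6 with bounds (2, 29): OK
  at node 12 with bounds (6, 29): OK
  at node 31 with bounds (29, +inf): OK
  at node 41 with bounds (31, +inf): OK
No violation found at any node.
Result: Valid BST


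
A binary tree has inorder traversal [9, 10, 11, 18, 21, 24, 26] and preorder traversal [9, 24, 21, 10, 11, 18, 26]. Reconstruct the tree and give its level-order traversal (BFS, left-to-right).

Inorder:  [9, 10, 11, 18, 21, 24, 26]
Preorder: [9, 24, 21, 10, 11, 18, 26]
Algorithm: preorder visits root first, so consume preorder in order;
for each root, split the current inorder slice at that value into
left-subtree inorder and right-subtree inorder, then recurse.
Recursive splits:
  root=9; inorder splits into left=[], right=[10, 11, 18, 21, 24, 26]
  root=24; inorder splits into left=[10, 11, 18, 21], right=[26]
  root=21; inorder splits into left=[10, 11, 18], right=[]
  root=10; inorder splits into left=[], right=[11, 18]
  root=11; inorder splits into left=[], right=[18]
  root=18; inorder splits into left=[], right=[]
  root=26; inorder splits into left=[], right=[]
Reconstructed level-order: [9, 24, 21, 26, 10, 11, 18]


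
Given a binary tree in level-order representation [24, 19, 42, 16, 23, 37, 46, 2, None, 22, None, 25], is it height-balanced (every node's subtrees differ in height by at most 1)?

Tree (level-order array): [24, 19, 42, 16, 23, 37, 46, 2, None, 22, None, 25]
Definition: a tree is height-balanced if, at every node, |h(left) - h(right)| <= 1 (empty subtree has height -1).
Bottom-up per-node check:
  node 2: h_left=-1, h_right=-1, diff=0 [OK], height=0
  node 16: h_left=0, h_right=-1, diff=1 [OK], height=1
  node 22: h_left=-1, h_right=-1, diff=0 [OK], height=0
  node 23: h_left=0, h_right=-1, diff=1 [OK], height=1
  node 19: h_left=1, h_right=1, diff=0 [OK], height=2
  node 25: h_left=-1, h_right=-1, diff=0 [OK], height=0
  node 37: h_left=0, h_right=-1, diff=1 [OK], height=1
  node 46: h_left=-1, h_right=-1, diff=0 [OK], height=0
  node 42: h_left=1, h_right=0, diff=1 [OK], height=2
  node 24: h_left=2, h_right=2, diff=0 [OK], height=3
All nodes satisfy the balance condition.
Result: Balanced


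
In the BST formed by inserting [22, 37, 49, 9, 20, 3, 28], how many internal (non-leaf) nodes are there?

Tree built from: [22, 37, 49, 9, 20, 3, 28]
Tree (level-order array): [22, 9, 37, 3, 20, 28, 49]
Rule: An internal node has at least one child.
Per-node child counts:
  node 22: 2 child(ren)
  node 9: 2 child(ren)
  node 3: 0 child(ren)
  node 20: 0 child(ren)
  node 37: 2 child(ren)
  node 28: 0 child(ren)
  node 49: 0 child(ren)
Matching nodes: [22, 9, 37]
Count of internal (non-leaf) nodes: 3


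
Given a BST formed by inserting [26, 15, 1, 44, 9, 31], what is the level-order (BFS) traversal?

Tree insertion order: [26, 15, 1, 44, 9, 31]
Tree (level-order array): [26, 15, 44, 1, None, 31, None, None, 9]
BFS from the root, enqueuing left then right child of each popped node:
  queue [26] -> pop 26, enqueue [15, 44], visited so far: [26]
  queue [15, 44] -> pop 15, enqueue [1], visited so far: [26, 15]
  queue [44, 1] -> pop 44, enqueue [31], visited so far: [26, 15, 44]
  queue [1, 31] -> pop 1, enqueue [9], visited so far: [26, 15, 44, 1]
  queue [31, 9] -> pop 31, enqueue [none], visited so far: [26, 15, 44, 1, 31]
  queue [9] -> pop 9, enqueue [none], visited so far: [26, 15, 44, 1, 31, 9]
Result: [26, 15, 44, 1, 31, 9]


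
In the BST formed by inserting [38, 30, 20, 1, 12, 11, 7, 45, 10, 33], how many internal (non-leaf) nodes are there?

Tree built from: [38, 30, 20, 1, 12, 11, 7, 45, 10, 33]
Tree (level-order array): [38, 30, 45, 20, 33, None, None, 1, None, None, None, None, 12, 11, None, 7, None, None, 10]
Rule: An internal node has at least one child.
Per-node child counts:
  node 38: 2 child(ren)
  node 30: 2 child(ren)
  node 20: 1 child(ren)
  node 1: 1 child(ren)
  node 12: 1 child(ren)
  node 11: 1 child(ren)
  node 7: 1 child(ren)
  node 10: 0 child(ren)
  node 33: 0 child(ren)
  node 45: 0 child(ren)
Matching nodes: [38, 30, 20, 1, 12, 11, 7]
Count of internal (non-leaf) nodes: 7


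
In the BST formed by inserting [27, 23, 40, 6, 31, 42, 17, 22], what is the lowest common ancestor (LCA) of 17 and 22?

Tree insertion order: [27, 23, 40, 6, 31, 42, 17, 22]
Tree (level-order array): [27, 23, 40, 6, None, 31, 42, None, 17, None, None, None, None, None, 22]
In a BST, the LCA of p=17, q=22 is the first node v on the
root-to-leaf path with p <= v <= q (go left if both < v, right if both > v).
Walk from root:
  at 27: both 17 and 22 < 27, go left
  at 23: both 17 and 22 < 23, go left
  at 6: both 17 and 22 > 6, go right
  at 17: 17 <= 17 <= 22, this is the LCA
LCA = 17


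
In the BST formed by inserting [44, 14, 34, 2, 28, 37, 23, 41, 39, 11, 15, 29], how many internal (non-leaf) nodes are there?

Tree built from: [44, 14, 34, 2, 28, 37, 23, 41, 39, 11, 15, 29]
Tree (level-order array): [44, 14, None, 2, 34, None, 11, 28, 37, None, None, 23, 29, None, 41, 15, None, None, None, 39]
Rule: An internal node has at least one child.
Per-node child counts:
  node 44: 1 child(ren)
  node 14: 2 child(ren)
  node 2: 1 child(ren)
  node 11: 0 child(ren)
  node 34: 2 child(ren)
  node 28: 2 child(ren)
  node 23: 1 child(ren)
  node 15: 0 child(ren)
  node 29: 0 child(ren)
  node 37: 1 child(ren)
  node 41: 1 child(ren)
  node 39: 0 child(ren)
Matching nodes: [44, 14, 2, 34, 28, 23, 37, 41]
Count of internal (non-leaf) nodes: 8


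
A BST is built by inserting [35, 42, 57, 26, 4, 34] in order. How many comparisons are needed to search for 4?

Search path for 4: 35 -> 26 -> 4
Found: True
Comparisons: 3


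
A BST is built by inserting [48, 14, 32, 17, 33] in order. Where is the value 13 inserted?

Starting tree (level order): [48, 14, None, None, 32, 17, 33]
Insertion path: 48 -> 14
Result: insert 13 as left child of 14
Final tree (level order): [48, 14, None, 13, 32, None, None, 17, 33]


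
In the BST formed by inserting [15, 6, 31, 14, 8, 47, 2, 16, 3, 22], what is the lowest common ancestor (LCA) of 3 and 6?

Tree insertion order: [15, 6, 31, 14, 8, 47, 2, 16, 3, 22]
Tree (level-order array): [15, 6, 31, 2, 14, 16, 47, None, 3, 8, None, None, 22]
In a BST, the LCA of p=3, q=6 is the first node v on the
root-to-leaf path with p <= v <= q (go left if both < v, right if both > v).
Walk from root:
  at 15: both 3 and 6 < 15, go left
  at 6: 3 <= 6 <= 6, this is the LCA
LCA = 6


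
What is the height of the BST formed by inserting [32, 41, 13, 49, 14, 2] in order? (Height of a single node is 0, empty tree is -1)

Insertion order: [32, 41, 13, 49, 14, 2]
Tree (level-order array): [32, 13, 41, 2, 14, None, 49]
Compute height bottom-up (empty subtree = -1):
  height(2) = 1 + max(-1, -1) = 0
  height(14) = 1 + max(-1, -1) = 0
  height(13) = 1 + max(0, 0) = 1
  height(49) = 1 + max(-1, -1) = 0
  height(41) = 1 + max(-1, 0) = 1
  height(32) = 1 + max(1, 1) = 2
Height = 2


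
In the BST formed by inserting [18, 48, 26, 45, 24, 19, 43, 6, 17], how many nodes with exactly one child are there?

Tree built from: [18, 48, 26, 45, 24, 19, 43, 6, 17]
Tree (level-order array): [18, 6, 48, None, 17, 26, None, None, None, 24, 45, 19, None, 43]
Rule: These are nodes with exactly 1 non-null child.
Per-node child counts:
  node 18: 2 child(ren)
  node 6: 1 child(ren)
  node 17: 0 child(ren)
  node 48: 1 child(ren)
  node 26: 2 child(ren)
  node 24: 1 child(ren)
  node 19: 0 child(ren)
  node 45: 1 child(ren)
  node 43: 0 child(ren)
Matching nodes: [6, 48, 24, 45]
Count of nodes with exactly one child: 4


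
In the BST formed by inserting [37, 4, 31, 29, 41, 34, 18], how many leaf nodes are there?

Tree built from: [37, 4, 31, 29, 41, 34, 18]
Tree (level-order array): [37, 4, 41, None, 31, None, None, 29, 34, 18]
Rule: A leaf has 0 children.
Per-node child counts:
  node 37: 2 child(ren)
  node 4: 1 child(ren)
  node 31: 2 child(ren)
  node 29: 1 child(ren)
  node 18: 0 child(ren)
  node 34: 0 child(ren)
  node 41: 0 child(ren)
Matching nodes: [18, 34, 41]
Count of leaf nodes: 3


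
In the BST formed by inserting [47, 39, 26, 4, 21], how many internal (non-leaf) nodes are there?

Tree built from: [47, 39, 26, 4, 21]
Tree (level-order array): [47, 39, None, 26, None, 4, None, None, 21]
Rule: An internal node has at least one child.
Per-node child counts:
  node 47: 1 child(ren)
  node 39: 1 child(ren)
  node 26: 1 child(ren)
  node 4: 1 child(ren)
  node 21: 0 child(ren)
Matching nodes: [47, 39, 26, 4]
Count of internal (non-leaf) nodes: 4


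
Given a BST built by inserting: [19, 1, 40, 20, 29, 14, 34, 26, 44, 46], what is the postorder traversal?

Tree insertion order: [19, 1, 40, 20, 29, 14, 34, 26, 44, 46]
Tree (level-order array): [19, 1, 40, None, 14, 20, 44, None, None, None, 29, None, 46, 26, 34]
Postorder traversal: [14, 1, 26, 34, 29, 20, 46, 44, 40, 19]


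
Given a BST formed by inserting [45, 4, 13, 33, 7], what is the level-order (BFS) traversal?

Tree insertion order: [45, 4, 13, 33, 7]
Tree (level-order array): [45, 4, None, None, 13, 7, 33]
BFS from the root, enqueuing left then right child of each popped node:
  queue [45] -> pop 45, enqueue [4], visited so far: [45]
  queue [4] -> pop 4, enqueue [13], visited so far: [45, 4]
  queue [13] -> pop 13, enqueue [7, 33], visited so far: [45, 4, 13]
  queue [7, 33] -> pop 7, enqueue [none], visited so far: [45, 4, 13, 7]
  queue [33] -> pop 33, enqueue [none], visited so far: [45, 4, 13, 7, 33]
Result: [45, 4, 13, 7, 33]


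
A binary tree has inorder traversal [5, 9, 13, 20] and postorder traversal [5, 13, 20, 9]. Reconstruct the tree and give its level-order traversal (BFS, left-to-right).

Inorder:   [5, 9, 13, 20]
Postorder: [5, 13, 20, 9]
Algorithm: postorder visits root last, so walk postorder right-to-left;
each value is the root of the current inorder slice — split it at that
value, recurse on the right subtree first, then the left.
Recursive splits:
  root=9; inorder splits into left=[5], right=[13, 20]
  root=20; inorder splits into left=[13], right=[]
  root=13; inorder splits into left=[], right=[]
  root=5; inorder splits into left=[], right=[]
Reconstructed level-order: [9, 5, 20, 13]


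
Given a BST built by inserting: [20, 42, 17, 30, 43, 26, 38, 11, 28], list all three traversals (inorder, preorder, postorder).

Tree insertion order: [20, 42, 17, 30, 43, 26, 38, 11, 28]
Tree (level-order array): [20, 17, 42, 11, None, 30, 43, None, None, 26, 38, None, None, None, 28]
Inorder (L, root, R): [11, 17, 20, 26, 28, 30, 38, 42, 43]
Preorder (root, L, R): [20, 17, 11, 42, 30, 26, 28, 38, 43]
Postorder (L, R, root): [11, 17, 28, 26, 38, 30, 43, 42, 20]


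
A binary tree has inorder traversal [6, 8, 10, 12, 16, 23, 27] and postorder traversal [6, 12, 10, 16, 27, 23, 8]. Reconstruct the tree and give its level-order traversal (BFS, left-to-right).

Inorder:   [6, 8, 10, 12, 16, 23, 27]
Postorder: [6, 12, 10, 16, 27, 23, 8]
Algorithm: postorder visits root last, so walk postorder right-to-left;
each value is the root of the current inorder slice — split it at that
value, recurse on the right subtree first, then the left.
Recursive splits:
  root=8; inorder splits into left=[6], right=[10, 12, 16, 23, 27]
  root=23; inorder splits into left=[10, 12, 16], right=[27]
  root=27; inorder splits into left=[], right=[]
  root=16; inorder splits into left=[10, 12], right=[]
  root=10; inorder splits into left=[], right=[12]
  root=12; inorder splits into left=[], right=[]
  root=6; inorder splits into left=[], right=[]
Reconstructed level-order: [8, 6, 23, 16, 27, 10, 12]


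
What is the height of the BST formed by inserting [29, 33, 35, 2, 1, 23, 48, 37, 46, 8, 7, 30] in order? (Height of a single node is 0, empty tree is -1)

Insertion order: [29, 33, 35, 2, 1, 23, 48, 37, 46, 8, 7, 30]
Tree (level-order array): [29, 2, 33, 1, 23, 30, 35, None, None, 8, None, None, None, None, 48, 7, None, 37, None, None, None, None, 46]
Compute height bottom-up (empty subtree = -1):
  height(1) = 1 + max(-1, -1) = 0
  height(7) = 1 + max(-1, -1) = 0
  height(8) = 1 + max(0, -1) = 1
  height(23) = 1 + max(1, -1) = 2
  height(2) = 1 + max(0, 2) = 3
  height(30) = 1 + max(-1, -1) = 0
  height(46) = 1 + max(-1, -1) = 0
  height(37) = 1 + max(-1, 0) = 1
  height(48) = 1 + max(1, -1) = 2
  height(35) = 1 + max(-1, 2) = 3
  height(33) = 1 + max(0, 3) = 4
  height(29) = 1 + max(3, 4) = 5
Height = 5


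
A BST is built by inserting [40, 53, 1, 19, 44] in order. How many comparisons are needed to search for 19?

Search path for 19: 40 -> 1 -> 19
Found: True
Comparisons: 3


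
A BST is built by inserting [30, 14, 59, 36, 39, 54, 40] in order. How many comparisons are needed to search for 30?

Search path for 30: 30
Found: True
Comparisons: 1


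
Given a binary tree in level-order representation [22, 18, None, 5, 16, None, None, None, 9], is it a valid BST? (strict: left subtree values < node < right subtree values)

Level-order array: [22, 18, None, 5, 16, None, None, None, 9]
Validate using subtree bounds (lo, hi): at each node, require lo < value < hi,
then recurse left with hi=value and right with lo=value.
Preorder trace (stopping at first violation):
  at node 22 with bounds (-inf, +inf): OK
  at node 18 with bounds (-inf, 22): OK
  at node 5 with bounds (-inf, 18): OK
  at node 16 with bounds (18, 22): VIOLATION
Node 16 violates its bound: not (18 < 16 < 22).
Result: Not a valid BST


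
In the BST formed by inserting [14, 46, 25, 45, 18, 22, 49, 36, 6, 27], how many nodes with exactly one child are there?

Tree built from: [14, 46, 25, 45, 18, 22, 49, 36, 6, 27]
Tree (level-order array): [14, 6, 46, None, None, 25, 49, 18, 45, None, None, None, 22, 36, None, None, None, 27]
Rule: These are nodes with exactly 1 non-null child.
Per-node child counts:
  node 14: 2 child(ren)
  node 6: 0 child(ren)
  node 46: 2 child(ren)
  node 25: 2 child(ren)
  node 18: 1 child(ren)
  node 22: 0 child(ren)
  node 45: 1 child(ren)
  node 36: 1 child(ren)
  node 27: 0 child(ren)
  node 49: 0 child(ren)
Matching nodes: [18, 45, 36]
Count of nodes with exactly one child: 3


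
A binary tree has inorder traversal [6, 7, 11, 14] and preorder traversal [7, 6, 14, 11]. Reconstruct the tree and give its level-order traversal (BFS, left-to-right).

Inorder:  [6, 7, 11, 14]
Preorder: [7, 6, 14, 11]
Algorithm: preorder visits root first, so consume preorder in order;
for each root, split the current inorder slice at that value into
left-subtree inorder and right-subtree inorder, then recurse.
Recursive splits:
  root=7; inorder splits into left=[6], right=[11, 14]
  root=6; inorder splits into left=[], right=[]
  root=14; inorder splits into left=[11], right=[]
  root=11; inorder splits into left=[], right=[]
Reconstructed level-order: [7, 6, 14, 11]


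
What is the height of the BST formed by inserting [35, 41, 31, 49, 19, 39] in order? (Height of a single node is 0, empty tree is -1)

Insertion order: [35, 41, 31, 49, 19, 39]
Tree (level-order array): [35, 31, 41, 19, None, 39, 49]
Compute height bottom-up (empty subtree = -1):
  height(19) = 1 + max(-1, -1) = 0
  height(31) = 1 + max(0, -1) = 1
  height(39) = 1 + max(-1, -1) = 0
  height(49) = 1 + max(-1, -1) = 0
  height(41) = 1 + max(0, 0) = 1
  height(35) = 1 + max(1, 1) = 2
Height = 2


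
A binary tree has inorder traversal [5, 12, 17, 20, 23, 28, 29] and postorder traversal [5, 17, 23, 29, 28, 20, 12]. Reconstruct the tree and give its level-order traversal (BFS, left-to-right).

Inorder:   [5, 12, 17, 20, 23, 28, 29]
Postorder: [5, 17, 23, 29, 28, 20, 12]
Algorithm: postorder visits root last, so walk postorder right-to-left;
each value is the root of the current inorder slice — split it at that
value, recurse on the right subtree first, then the left.
Recursive splits:
  root=12; inorder splits into left=[5], right=[17, 20, 23, 28, 29]
  root=20; inorder splits into left=[17], right=[23, 28, 29]
  root=28; inorder splits into left=[23], right=[29]
  root=29; inorder splits into left=[], right=[]
  root=23; inorder splits into left=[], right=[]
  root=17; inorder splits into left=[], right=[]
  root=5; inorder splits into left=[], right=[]
Reconstructed level-order: [12, 5, 20, 17, 28, 23, 29]


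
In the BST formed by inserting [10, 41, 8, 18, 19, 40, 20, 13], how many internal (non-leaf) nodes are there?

Tree built from: [10, 41, 8, 18, 19, 40, 20, 13]
Tree (level-order array): [10, 8, 41, None, None, 18, None, 13, 19, None, None, None, 40, 20]
Rule: An internal node has at least one child.
Per-node child counts:
  node 10: 2 child(ren)
  node 8: 0 child(ren)
  node 41: 1 child(ren)
  node 18: 2 child(ren)
  node 13: 0 child(ren)
  node 19: 1 child(ren)
  node 40: 1 child(ren)
  node 20: 0 child(ren)
Matching nodes: [10, 41, 18, 19, 40]
Count of internal (non-leaf) nodes: 5


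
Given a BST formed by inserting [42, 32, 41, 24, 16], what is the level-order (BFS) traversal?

Tree insertion order: [42, 32, 41, 24, 16]
Tree (level-order array): [42, 32, None, 24, 41, 16]
BFS from the root, enqueuing left then right child of each popped node:
  queue [42] -> pop 42, enqueue [32], visited so far: [42]
  queue [32] -> pop 32, enqueue [24, 41], visited so far: [42, 32]
  queue [24, 41] -> pop 24, enqueue [16], visited so far: [42, 32, 24]
  queue [41, 16] -> pop 41, enqueue [none], visited so far: [42, 32, 24, 41]
  queue [16] -> pop 16, enqueue [none], visited so far: [42, 32, 24, 41, 16]
Result: [42, 32, 24, 41, 16]


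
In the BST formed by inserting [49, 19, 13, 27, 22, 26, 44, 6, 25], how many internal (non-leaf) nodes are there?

Tree built from: [49, 19, 13, 27, 22, 26, 44, 6, 25]
Tree (level-order array): [49, 19, None, 13, 27, 6, None, 22, 44, None, None, None, 26, None, None, 25]
Rule: An internal node has at least one child.
Per-node child counts:
  node 49: 1 child(ren)
  node 19: 2 child(ren)
  node 13: 1 child(ren)
  node 6: 0 child(ren)
  node 27: 2 child(ren)
  node 22: 1 child(ren)
  node 26: 1 child(ren)
  node 25: 0 child(ren)
  node 44: 0 child(ren)
Matching nodes: [49, 19, 13, 27, 22, 26]
Count of internal (non-leaf) nodes: 6


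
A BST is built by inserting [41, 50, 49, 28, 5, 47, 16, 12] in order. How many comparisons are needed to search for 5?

Search path for 5: 41 -> 28 -> 5
Found: True
Comparisons: 3


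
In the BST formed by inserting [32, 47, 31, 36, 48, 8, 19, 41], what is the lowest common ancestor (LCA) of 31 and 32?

Tree insertion order: [32, 47, 31, 36, 48, 8, 19, 41]
Tree (level-order array): [32, 31, 47, 8, None, 36, 48, None, 19, None, 41]
In a BST, the LCA of p=31, q=32 is the first node v on the
root-to-leaf path with p <= v <= q (go left if both < v, right if both > v).
Walk from root:
  at 32: 31 <= 32 <= 32, this is the LCA
LCA = 32


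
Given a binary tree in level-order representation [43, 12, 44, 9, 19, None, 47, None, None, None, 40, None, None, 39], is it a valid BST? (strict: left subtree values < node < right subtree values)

Level-order array: [43, 12, 44, 9, 19, None, 47, None, None, None, 40, None, None, 39]
Validate using subtree bounds (lo, hi): at each node, require lo < value < hi,
then recurse left with hi=value and right with lo=value.
Preorder trace (stopping at first violation):
  at node 43 with bounds (-inf, +inf): OK
  at node 12 with bounds (-inf, 43): OK
  at node 9 with bounds (-inf, 12): OK
  at node 19 with bounds (12, 43): OK
  at node 40 with bounds (19, 43): OK
  at node 39 with bounds (19, 40): OK
  at node 44 with bounds (43, +inf): OK
  at node 47 with bounds (44, +inf): OK
No violation found at any node.
Result: Valid BST


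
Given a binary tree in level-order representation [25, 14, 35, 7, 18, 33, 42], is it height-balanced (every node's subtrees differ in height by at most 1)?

Tree (level-order array): [25, 14, 35, 7, 18, 33, 42]
Definition: a tree is height-balanced if, at every node, |h(left) - h(right)| <= 1 (empty subtree has height -1).
Bottom-up per-node check:
  node 7: h_left=-1, h_right=-1, diff=0 [OK], height=0
  node 18: h_left=-1, h_right=-1, diff=0 [OK], height=0
  node 14: h_left=0, h_right=0, diff=0 [OK], height=1
  node 33: h_left=-1, h_right=-1, diff=0 [OK], height=0
  node 42: h_left=-1, h_right=-1, diff=0 [OK], height=0
  node 35: h_left=0, h_right=0, diff=0 [OK], height=1
  node 25: h_left=1, h_right=1, diff=0 [OK], height=2
All nodes satisfy the balance condition.
Result: Balanced


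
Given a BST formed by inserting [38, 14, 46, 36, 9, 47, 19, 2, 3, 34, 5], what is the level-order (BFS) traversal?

Tree insertion order: [38, 14, 46, 36, 9, 47, 19, 2, 3, 34, 5]
Tree (level-order array): [38, 14, 46, 9, 36, None, 47, 2, None, 19, None, None, None, None, 3, None, 34, None, 5]
BFS from the root, enqueuing left then right child of each popped node:
  queue [38] -> pop 38, enqueue [14, 46], visited so far: [38]
  queue [14, 46] -> pop 14, enqueue [9, 36], visited so far: [38, 14]
  queue [46, 9, 36] -> pop 46, enqueue [47], visited so far: [38, 14, 46]
  queue [9, 36, 47] -> pop 9, enqueue [2], visited so far: [38, 14, 46, 9]
  queue [36, 47, 2] -> pop 36, enqueue [19], visited so far: [38, 14, 46, 9, 36]
  queue [47, 2, 19] -> pop 47, enqueue [none], visited so far: [38, 14, 46, 9, 36, 47]
  queue [2, 19] -> pop 2, enqueue [3], visited so far: [38, 14, 46, 9, 36, 47, 2]
  queue [19, 3] -> pop 19, enqueue [34], visited so far: [38, 14, 46, 9, 36, 47, 2, 19]
  queue [3, 34] -> pop 3, enqueue [5], visited so far: [38, 14, 46, 9, 36, 47, 2, 19, 3]
  queue [34, 5] -> pop 34, enqueue [none], visited so far: [38, 14, 46, 9, 36, 47, 2, 19, 3, 34]
  queue [5] -> pop 5, enqueue [none], visited so far: [38, 14, 46, 9, 36, 47, 2, 19, 3, 34, 5]
Result: [38, 14, 46, 9, 36, 47, 2, 19, 3, 34, 5]


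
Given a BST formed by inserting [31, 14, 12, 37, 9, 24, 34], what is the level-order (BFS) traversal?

Tree insertion order: [31, 14, 12, 37, 9, 24, 34]
Tree (level-order array): [31, 14, 37, 12, 24, 34, None, 9]
BFS from the root, enqueuing left then right child of each popped node:
  queue [31] -> pop 31, enqueue [14, 37], visited so far: [31]
  queue [14, 37] -> pop 14, enqueue [12, 24], visited so far: [31, 14]
  queue [37, 12, 24] -> pop 37, enqueue [34], visited so far: [31, 14, 37]
  queue [12, 24, 34] -> pop 12, enqueue [9], visited so far: [31, 14, 37, 12]
  queue [24, 34, 9] -> pop 24, enqueue [none], visited so far: [31, 14, 37, 12, 24]
  queue [34, 9] -> pop 34, enqueue [none], visited so far: [31, 14, 37, 12, 24, 34]
  queue [9] -> pop 9, enqueue [none], visited so far: [31, 14, 37, 12, 24, 34, 9]
Result: [31, 14, 37, 12, 24, 34, 9]


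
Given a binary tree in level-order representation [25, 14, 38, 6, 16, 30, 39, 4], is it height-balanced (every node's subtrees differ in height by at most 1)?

Tree (level-order array): [25, 14, 38, 6, 16, 30, 39, 4]
Definition: a tree is height-balanced if, at every node, |h(left) - h(right)| <= 1 (empty subtree has height -1).
Bottom-up per-node check:
  node 4: h_left=-1, h_right=-1, diff=0 [OK], height=0
  node 6: h_left=0, h_right=-1, diff=1 [OK], height=1
  node 16: h_left=-1, h_right=-1, diff=0 [OK], height=0
  node 14: h_left=1, h_right=0, diff=1 [OK], height=2
  node 30: h_left=-1, h_right=-1, diff=0 [OK], height=0
  node 39: h_left=-1, h_right=-1, diff=0 [OK], height=0
  node 38: h_left=0, h_right=0, diff=0 [OK], height=1
  node 25: h_left=2, h_right=1, diff=1 [OK], height=3
All nodes satisfy the balance condition.
Result: Balanced


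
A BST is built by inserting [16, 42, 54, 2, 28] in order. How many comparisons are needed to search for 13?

Search path for 13: 16 -> 2
Found: False
Comparisons: 2


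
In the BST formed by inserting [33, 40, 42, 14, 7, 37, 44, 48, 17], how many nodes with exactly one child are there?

Tree built from: [33, 40, 42, 14, 7, 37, 44, 48, 17]
Tree (level-order array): [33, 14, 40, 7, 17, 37, 42, None, None, None, None, None, None, None, 44, None, 48]
Rule: These are nodes with exactly 1 non-null child.
Per-node child counts:
  node 33: 2 child(ren)
  node 14: 2 child(ren)
  node 7: 0 child(ren)
  node 17: 0 child(ren)
  node 40: 2 child(ren)
  node 37: 0 child(ren)
  node 42: 1 child(ren)
  node 44: 1 child(ren)
  node 48: 0 child(ren)
Matching nodes: [42, 44]
Count of nodes with exactly one child: 2


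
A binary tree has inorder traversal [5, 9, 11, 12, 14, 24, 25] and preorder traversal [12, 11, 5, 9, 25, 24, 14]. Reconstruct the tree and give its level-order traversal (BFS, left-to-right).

Inorder:  [5, 9, 11, 12, 14, 24, 25]
Preorder: [12, 11, 5, 9, 25, 24, 14]
Algorithm: preorder visits root first, so consume preorder in order;
for each root, split the current inorder slice at that value into
left-subtree inorder and right-subtree inorder, then recurse.
Recursive splits:
  root=12; inorder splits into left=[5, 9, 11], right=[14, 24, 25]
  root=11; inorder splits into left=[5, 9], right=[]
  root=5; inorder splits into left=[], right=[9]
  root=9; inorder splits into left=[], right=[]
  root=25; inorder splits into left=[14, 24], right=[]
  root=24; inorder splits into left=[14], right=[]
  root=14; inorder splits into left=[], right=[]
Reconstructed level-order: [12, 11, 25, 5, 24, 9, 14]


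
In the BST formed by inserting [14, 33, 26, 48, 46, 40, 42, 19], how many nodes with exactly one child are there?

Tree built from: [14, 33, 26, 48, 46, 40, 42, 19]
Tree (level-order array): [14, None, 33, 26, 48, 19, None, 46, None, None, None, 40, None, None, 42]
Rule: These are nodes with exactly 1 non-null child.
Per-node child counts:
  node 14: 1 child(ren)
  node 33: 2 child(ren)
  node 26: 1 child(ren)
  node 19: 0 child(ren)
  node 48: 1 child(ren)
  node 46: 1 child(ren)
  node 40: 1 child(ren)
  node 42: 0 child(ren)
Matching nodes: [14, 26, 48, 46, 40]
Count of nodes with exactly one child: 5


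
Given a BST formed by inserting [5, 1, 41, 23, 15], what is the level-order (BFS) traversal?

Tree insertion order: [5, 1, 41, 23, 15]
Tree (level-order array): [5, 1, 41, None, None, 23, None, 15]
BFS from the root, enqueuing left then right child of each popped node:
  queue [5] -> pop 5, enqueue [1, 41], visited so far: [5]
  queue [1, 41] -> pop 1, enqueue [none], visited so far: [5, 1]
  queue [41] -> pop 41, enqueue [23], visited so far: [5, 1, 41]
  queue [23] -> pop 23, enqueue [15], visited so far: [5, 1, 41, 23]
  queue [15] -> pop 15, enqueue [none], visited so far: [5, 1, 41, 23, 15]
Result: [5, 1, 41, 23, 15]


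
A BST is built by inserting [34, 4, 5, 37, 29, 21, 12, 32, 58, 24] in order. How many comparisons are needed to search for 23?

Search path for 23: 34 -> 4 -> 5 -> 29 -> 21 -> 24
Found: False
Comparisons: 6


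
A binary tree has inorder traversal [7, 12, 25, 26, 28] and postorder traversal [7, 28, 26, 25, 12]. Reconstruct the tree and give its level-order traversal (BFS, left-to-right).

Inorder:   [7, 12, 25, 26, 28]
Postorder: [7, 28, 26, 25, 12]
Algorithm: postorder visits root last, so walk postorder right-to-left;
each value is the root of the current inorder slice — split it at that
value, recurse on the right subtree first, then the left.
Recursive splits:
  root=12; inorder splits into left=[7], right=[25, 26, 28]
  root=25; inorder splits into left=[], right=[26, 28]
  root=26; inorder splits into left=[], right=[28]
  root=28; inorder splits into left=[], right=[]
  root=7; inorder splits into left=[], right=[]
Reconstructed level-order: [12, 7, 25, 26, 28]


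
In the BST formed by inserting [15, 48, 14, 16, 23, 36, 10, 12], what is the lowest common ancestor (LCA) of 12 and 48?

Tree insertion order: [15, 48, 14, 16, 23, 36, 10, 12]
Tree (level-order array): [15, 14, 48, 10, None, 16, None, None, 12, None, 23, None, None, None, 36]
In a BST, the LCA of p=12, q=48 is the first node v on the
root-to-leaf path with p <= v <= q (go left if both < v, right if both > v).
Walk from root:
  at 15: 12 <= 15 <= 48, this is the LCA
LCA = 15


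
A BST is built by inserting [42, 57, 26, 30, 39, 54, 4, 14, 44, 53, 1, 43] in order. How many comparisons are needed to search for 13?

Search path for 13: 42 -> 26 -> 4 -> 14
Found: False
Comparisons: 4


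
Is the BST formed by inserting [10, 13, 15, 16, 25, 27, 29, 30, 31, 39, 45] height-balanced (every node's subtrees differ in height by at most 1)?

Tree (level-order array): [10, None, 13, None, 15, None, 16, None, 25, None, 27, None, 29, None, 30, None, 31, None, 39, None, 45]
Definition: a tree is height-balanced if, at every node, |h(left) - h(right)| <= 1 (empty subtree has height -1).
Bottom-up per-node check:
  node 45: h_left=-1, h_right=-1, diff=0 [OK], height=0
  node 39: h_left=-1, h_right=0, diff=1 [OK], height=1
  node 31: h_left=-1, h_right=1, diff=2 [FAIL (|-1-1|=2 > 1)], height=2
  node 30: h_left=-1, h_right=2, diff=3 [FAIL (|-1-2|=3 > 1)], height=3
  node 29: h_left=-1, h_right=3, diff=4 [FAIL (|-1-3|=4 > 1)], height=4
  node 27: h_left=-1, h_right=4, diff=5 [FAIL (|-1-4|=5 > 1)], height=5
  node 25: h_left=-1, h_right=5, diff=6 [FAIL (|-1-5|=6 > 1)], height=6
  node 16: h_left=-1, h_right=6, diff=7 [FAIL (|-1-6|=7 > 1)], height=7
  node 15: h_left=-1, h_right=7, diff=8 [FAIL (|-1-7|=8 > 1)], height=8
  node 13: h_left=-1, h_right=8, diff=9 [FAIL (|-1-8|=9 > 1)], height=9
  node 10: h_left=-1, h_right=9, diff=10 [FAIL (|-1-9|=10 > 1)], height=10
Node 31 violates the condition: |-1 - 1| = 2 > 1.
Result: Not balanced


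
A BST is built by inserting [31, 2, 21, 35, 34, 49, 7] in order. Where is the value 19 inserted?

Starting tree (level order): [31, 2, 35, None, 21, 34, 49, 7]
Insertion path: 31 -> 2 -> 21 -> 7
Result: insert 19 as right child of 7
Final tree (level order): [31, 2, 35, None, 21, 34, 49, 7, None, None, None, None, None, None, 19]


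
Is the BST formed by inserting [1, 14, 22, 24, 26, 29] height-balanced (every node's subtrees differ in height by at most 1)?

Tree (level-order array): [1, None, 14, None, 22, None, 24, None, 26, None, 29]
Definition: a tree is height-balanced if, at every node, |h(left) - h(right)| <= 1 (empty subtree has height -1).
Bottom-up per-node check:
  node 29: h_left=-1, h_right=-1, diff=0 [OK], height=0
  node 26: h_left=-1, h_right=0, diff=1 [OK], height=1
  node 24: h_left=-1, h_right=1, diff=2 [FAIL (|-1-1|=2 > 1)], height=2
  node 22: h_left=-1, h_right=2, diff=3 [FAIL (|-1-2|=3 > 1)], height=3
  node 14: h_left=-1, h_right=3, diff=4 [FAIL (|-1-3|=4 > 1)], height=4
  node 1: h_left=-1, h_right=4, diff=5 [FAIL (|-1-4|=5 > 1)], height=5
Node 24 violates the condition: |-1 - 1| = 2 > 1.
Result: Not balanced


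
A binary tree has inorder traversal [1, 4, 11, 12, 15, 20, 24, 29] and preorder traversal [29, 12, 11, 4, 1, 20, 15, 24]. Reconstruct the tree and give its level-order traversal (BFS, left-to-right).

Inorder:  [1, 4, 11, 12, 15, 20, 24, 29]
Preorder: [29, 12, 11, 4, 1, 20, 15, 24]
Algorithm: preorder visits root first, so consume preorder in order;
for each root, split the current inorder slice at that value into
left-subtree inorder and right-subtree inorder, then recurse.
Recursive splits:
  root=29; inorder splits into left=[1, 4, 11, 12, 15, 20, 24], right=[]
  root=12; inorder splits into left=[1, 4, 11], right=[15, 20, 24]
  root=11; inorder splits into left=[1, 4], right=[]
  root=4; inorder splits into left=[1], right=[]
  root=1; inorder splits into left=[], right=[]
  root=20; inorder splits into left=[15], right=[24]
  root=15; inorder splits into left=[], right=[]
  root=24; inorder splits into left=[], right=[]
Reconstructed level-order: [29, 12, 11, 20, 4, 15, 24, 1]


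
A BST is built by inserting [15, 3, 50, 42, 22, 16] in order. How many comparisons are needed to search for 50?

Search path for 50: 15 -> 50
Found: True
Comparisons: 2


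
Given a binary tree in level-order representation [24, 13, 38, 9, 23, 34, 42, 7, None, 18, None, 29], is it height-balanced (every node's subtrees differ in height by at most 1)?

Tree (level-order array): [24, 13, 38, 9, 23, 34, 42, 7, None, 18, None, 29]
Definition: a tree is height-balanced if, at every node, |h(left) - h(right)| <= 1 (empty subtree has height -1).
Bottom-up per-node check:
  node 7: h_left=-1, h_right=-1, diff=0 [OK], height=0
  node 9: h_left=0, h_right=-1, diff=1 [OK], height=1
  node 18: h_left=-1, h_right=-1, diff=0 [OK], height=0
  node 23: h_left=0, h_right=-1, diff=1 [OK], height=1
  node 13: h_left=1, h_right=1, diff=0 [OK], height=2
  node 29: h_left=-1, h_right=-1, diff=0 [OK], height=0
  node 34: h_left=0, h_right=-1, diff=1 [OK], height=1
  node 42: h_left=-1, h_right=-1, diff=0 [OK], height=0
  node 38: h_left=1, h_right=0, diff=1 [OK], height=2
  node 24: h_left=2, h_right=2, diff=0 [OK], height=3
All nodes satisfy the balance condition.
Result: Balanced


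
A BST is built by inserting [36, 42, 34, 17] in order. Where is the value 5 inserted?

Starting tree (level order): [36, 34, 42, 17]
Insertion path: 36 -> 34 -> 17
Result: insert 5 as left child of 17
Final tree (level order): [36, 34, 42, 17, None, None, None, 5]


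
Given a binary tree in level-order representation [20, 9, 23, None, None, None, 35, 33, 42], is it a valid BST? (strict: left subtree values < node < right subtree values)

Level-order array: [20, 9, 23, None, None, None, 35, 33, 42]
Validate using subtree bounds (lo, hi): at each node, require lo < value < hi,
then recurse left with hi=value and right with lo=value.
Preorder trace (stopping at first violation):
  at node 20 with bounds (-inf, +inf): OK
  at node 9 with bounds (-inf, 20): OK
  at node 23 with bounds (20, +inf): OK
  at node 35 with bounds (23, +inf): OK
  at node 33 with bounds (23, 35): OK
  at node 42 with bounds (35, +inf): OK
No violation found at any node.
Result: Valid BST


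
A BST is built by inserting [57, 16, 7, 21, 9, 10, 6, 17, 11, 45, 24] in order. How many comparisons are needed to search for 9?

Search path for 9: 57 -> 16 -> 7 -> 9
Found: True
Comparisons: 4


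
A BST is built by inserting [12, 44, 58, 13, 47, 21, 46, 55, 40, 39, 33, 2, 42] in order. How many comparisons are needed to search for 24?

Search path for 24: 12 -> 44 -> 13 -> 21 -> 40 -> 39 -> 33
Found: False
Comparisons: 7


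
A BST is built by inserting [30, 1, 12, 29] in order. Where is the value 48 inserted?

Starting tree (level order): [30, 1, None, None, 12, None, 29]
Insertion path: 30
Result: insert 48 as right child of 30
Final tree (level order): [30, 1, 48, None, 12, None, None, None, 29]


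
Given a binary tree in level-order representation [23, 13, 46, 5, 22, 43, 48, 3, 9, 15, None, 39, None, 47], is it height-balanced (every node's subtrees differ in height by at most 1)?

Tree (level-order array): [23, 13, 46, 5, 22, 43, 48, 3, 9, 15, None, 39, None, 47]
Definition: a tree is height-balanced if, at every node, |h(left) - h(right)| <= 1 (empty subtree has height -1).
Bottom-up per-node check:
  node 3: h_left=-1, h_right=-1, diff=0 [OK], height=0
  node 9: h_left=-1, h_right=-1, diff=0 [OK], height=0
  node 5: h_left=0, h_right=0, diff=0 [OK], height=1
  node 15: h_left=-1, h_right=-1, diff=0 [OK], height=0
  node 22: h_left=0, h_right=-1, diff=1 [OK], height=1
  node 13: h_left=1, h_right=1, diff=0 [OK], height=2
  node 39: h_left=-1, h_right=-1, diff=0 [OK], height=0
  node 43: h_left=0, h_right=-1, diff=1 [OK], height=1
  node 47: h_left=-1, h_right=-1, diff=0 [OK], height=0
  node 48: h_left=0, h_right=-1, diff=1 [OK], height=1
  node 46: h_left=1, h_right=1, diff=0 [OK], height=2
  node 23: h_left=2, h_right=2, diff=0 [OK], height=3
All nodes satisfy the balance condition.
Result: Balanced


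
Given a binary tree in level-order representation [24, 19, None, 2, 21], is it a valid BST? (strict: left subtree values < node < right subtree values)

Level-order array: [24, 19, None, 2, 21]
Validate using subtree bounds (lo, hi): at each node, require lo < value < hi,
then recurse left with hi=value and right with lo=value.
Preorder trace (stopping at first violation):
  at node 24 with bounds (-inf, +inf): OK
  at node 19 with bounds (-inf, 24): OK
  at node 2 with bounds (-inf, 19): OK
  at node 21 with bounds (19, 24): OK
No violation found at any node.
Result: Valid BST
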